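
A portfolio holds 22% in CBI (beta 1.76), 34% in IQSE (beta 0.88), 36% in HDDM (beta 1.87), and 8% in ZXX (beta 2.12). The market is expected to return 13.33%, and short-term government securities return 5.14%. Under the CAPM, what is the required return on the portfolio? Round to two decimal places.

β_P = Σ w_i β_i = 0.22×1.76 + 0.34×0.88 + 0.36×1.87 + 0.08×2.12 = 1.5292
MRP = 13.33% − 5.14% = 8.19%
E(R_P) = R_f + β_P × MRP = 5.14% + 1.5292 × 8.19% = 17.66%

17.66%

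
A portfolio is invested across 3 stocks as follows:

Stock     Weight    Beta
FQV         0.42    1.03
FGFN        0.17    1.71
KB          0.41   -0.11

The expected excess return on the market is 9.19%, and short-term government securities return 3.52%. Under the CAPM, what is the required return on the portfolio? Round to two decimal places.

β_P = Σ w_i β_i = 0.42×1.03 + 0.17×1.71 + 0.41×-0.11 = 0.6782
E(R_P) = R_f + β_P × MRP = 3.52% + 0.6782 × 9.19% = 9.75%

9.75%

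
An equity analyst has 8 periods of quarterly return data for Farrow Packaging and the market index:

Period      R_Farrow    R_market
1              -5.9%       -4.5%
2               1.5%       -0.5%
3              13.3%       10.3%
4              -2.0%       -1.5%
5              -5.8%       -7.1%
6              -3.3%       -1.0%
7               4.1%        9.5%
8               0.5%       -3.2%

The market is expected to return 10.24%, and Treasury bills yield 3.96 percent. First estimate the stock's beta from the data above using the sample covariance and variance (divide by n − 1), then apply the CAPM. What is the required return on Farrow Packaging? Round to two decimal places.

Mean R_i = (-5.9 + 1.5 + 13.3 − 2.0 − 5.8 − 3.3 + 4.1 + 0.5) / 8 = 0.3000%
Mean R_m = (-4.5 − 0.5 + 10.3 − 1.5 − 7.1 − 1.0 + 9.5 − 3.2) / 8 = 0.2500%
Σ(R_i − R̄_i)(R_m − R̄_m) = 247.0200  ⇒  Cov = 247.0200 / 7 = 35.2886
Σ(R_m − R̄_m)² = 280.2400  ⇒  Var(R_m) = 280.2400 / 7 = 40.0343
β = Cov / Var(R_m) = 35.2886 / 40.0343 = 0.8815
MRP = 10.24% − 3.96% = 6.28%
E(R) = R_f + β × MRP = 3.96% + 0.8815 × 6.28% = 9.50%

9.50%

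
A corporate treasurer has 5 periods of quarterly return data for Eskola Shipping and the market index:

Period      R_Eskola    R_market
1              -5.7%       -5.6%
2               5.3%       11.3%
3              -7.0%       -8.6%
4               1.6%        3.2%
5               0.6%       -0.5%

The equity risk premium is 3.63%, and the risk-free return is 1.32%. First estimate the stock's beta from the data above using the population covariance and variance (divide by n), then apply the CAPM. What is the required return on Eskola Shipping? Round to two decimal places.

3.65%

Mean R_i = (-5.7 + 5.3 − 7.0 + 1.6 + 0.6) / 5 = -1.0400%
Mean R_m = (-5.6 + 11.3 − 8.6 + 3.2 − 0.5) / 5 = -0.0400%
Σ(R_i − R̄_i)(R_m − R̄_m) = 156.6220  ⇒  Cov = 156.6220 / 5 = 31.3244
Σ(R_m − R̄_m)² = 243.4920  ⇒  Var(R_m) = 243.4920 / 5 = 48.6984
β = Cov / Var(R_m) = 31.3244 / 48.6984 = 0.6432
E(R) = R_f + β × MRP = 1.32% + 0.6432 × 3.63% = 3.65%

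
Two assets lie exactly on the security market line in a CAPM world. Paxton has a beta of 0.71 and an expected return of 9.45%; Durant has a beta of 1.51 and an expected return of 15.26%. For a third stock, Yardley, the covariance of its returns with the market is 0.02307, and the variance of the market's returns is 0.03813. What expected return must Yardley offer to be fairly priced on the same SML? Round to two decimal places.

8.69%

MRP = (15.26% − 9.45%) / (1.51 − 0.71) = 7.2625%
R_f = 9.45% − 0.71 × 7.2625% = 4.2936%
β_Yardley = Cov / Var(R_m) = 0.02307 / 0.03813 = 0.6050
E(R_Yardley) = R_f + β × MRP = 4.2936% + 0.6050 × 7.2625% = 8.69%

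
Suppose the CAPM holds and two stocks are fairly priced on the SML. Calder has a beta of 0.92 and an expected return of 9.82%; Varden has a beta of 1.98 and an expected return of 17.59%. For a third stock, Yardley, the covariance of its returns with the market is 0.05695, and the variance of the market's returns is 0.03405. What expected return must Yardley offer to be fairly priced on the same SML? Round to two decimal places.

MRP = (17.59% − 9.82%) / (1.98 − 0.92) = 7.3302%
R_f = 9.82% − 0.92 × 7.3302% = 3.0762%
β_Yardley = Cov / Var(R_m) = 0.05695 / 0.03405 = 1.6725
E(R_Yardley) = R_f + β × MRP = 3.0762% + 1.6725 × 7.3302% = 15.34%

15.34%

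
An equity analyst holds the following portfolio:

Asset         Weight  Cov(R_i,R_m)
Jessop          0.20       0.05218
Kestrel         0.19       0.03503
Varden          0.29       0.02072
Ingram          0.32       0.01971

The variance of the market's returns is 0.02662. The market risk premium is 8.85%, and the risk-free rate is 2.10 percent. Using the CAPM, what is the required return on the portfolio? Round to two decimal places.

β_Jessop = 0.05218 / 0.02662 = 1.9602
β_Kestrel = 0.03503 / 0.02662 = 1.3159
β_Varden = 0.02072 / 0.02662 = 0.7784
β_Ingram = 0.01971 / 0.02662 = 0.7404
β_P = Σ w_i β_i = 0.20×1.9602 + 0.19×1.3159 + 0.29×0.7784 + 0.32×0.7404 = 1.1047
E(R_P) = R_f + β_P × MRP = 2.10% + 1.1047 × 8.85% = 11.88%

11.88%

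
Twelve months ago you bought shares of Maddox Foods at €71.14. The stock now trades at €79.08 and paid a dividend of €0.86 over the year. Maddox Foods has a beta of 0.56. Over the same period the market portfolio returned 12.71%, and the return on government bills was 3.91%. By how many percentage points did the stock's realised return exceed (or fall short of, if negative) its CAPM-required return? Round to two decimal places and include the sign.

Realised HPR = (P1 + D1 − P0) / P0 = (79.08 + 0.86 − 71.14) / 71.14 = 8.80 / 71.14 = 12.3700%
MRP = 12.71% − 3.91% = 8.80%
CAPM required = R_f + β·MRP = 3.91% + 0.56 × 8.80% = 8.8380%
α = realised − required = 12.3700% − 8.8380% = +3.53%

+3.53%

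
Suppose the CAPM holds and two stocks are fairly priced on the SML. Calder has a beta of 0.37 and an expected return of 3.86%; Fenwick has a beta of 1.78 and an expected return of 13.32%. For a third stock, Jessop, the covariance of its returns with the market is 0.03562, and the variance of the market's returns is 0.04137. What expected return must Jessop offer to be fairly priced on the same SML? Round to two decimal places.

MRP = (13.32% − 3.86%) / (1.78 − 0.37) = 6.7092%
R_f = 3.86% − 0.37 × 6.7092% = 1.3776%
β_Jessop = Cov / Var(R_m) = 0.03562 / 0.04137 = 0.8610
E(R_Jessop) = R_f + β × MRP = 1.3776% + 0.8610 × 6.7092% = 7.15%

7.15%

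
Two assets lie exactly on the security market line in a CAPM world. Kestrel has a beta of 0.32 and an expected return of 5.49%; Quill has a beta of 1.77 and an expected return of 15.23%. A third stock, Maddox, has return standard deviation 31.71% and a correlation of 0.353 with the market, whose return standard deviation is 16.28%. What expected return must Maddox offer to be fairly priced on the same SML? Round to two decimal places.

MRP = (15.23% − 5.49%) / (1.77 − 0.32) = 6.7172%
R_f = 5.49% − 0.32 × 6.7172% = 3.3405%
β_Maddox = ρ·σ_i/σ_m = 0.353 × 31.71 / 16.28 = 0.6876
E(R_Maddox) = R_f + β × MRP = 3.3405% + 0.6876 × 6.7172% = 7.96%

7.96%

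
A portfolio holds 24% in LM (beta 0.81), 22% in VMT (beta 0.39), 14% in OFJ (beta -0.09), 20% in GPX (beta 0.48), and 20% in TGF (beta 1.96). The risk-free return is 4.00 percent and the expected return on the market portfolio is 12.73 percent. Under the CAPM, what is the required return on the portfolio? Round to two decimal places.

β_P = Σ w_i β_i = 0.24×0.81 + 0.22×0.39 + 0.14×-0.09 + 0.20×0.48 + 0.20×1.96 = 0.7556
MRP = 12.73% − 4.00% = 8.73%
E(R_P) = R_f + β_P × MRP = 4.00% + 0.7556 × 8.73% = 10.60%

10.60%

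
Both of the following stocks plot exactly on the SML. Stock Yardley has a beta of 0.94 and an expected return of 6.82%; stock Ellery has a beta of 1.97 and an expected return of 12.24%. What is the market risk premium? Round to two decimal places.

5.26%

Both satisfy E(R) = R_f + β·MRP, so the slope of the SML is
MRP = (12.24% − 6.82%) / (1.97 − 0.94) = 5.42% / 1.03 = 5.2621%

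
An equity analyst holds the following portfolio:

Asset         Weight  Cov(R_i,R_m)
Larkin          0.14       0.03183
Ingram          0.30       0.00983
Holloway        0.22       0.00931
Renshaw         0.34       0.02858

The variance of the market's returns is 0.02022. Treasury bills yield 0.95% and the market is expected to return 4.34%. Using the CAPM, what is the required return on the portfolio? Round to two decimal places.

β_Larkin = 0.03183 / 0.02022 = 1.5742
β_Ingram = 0.00983 / 0.02022 = 0.4862
β_Holloway = 0.00931 / 0.02022 = 0.4604
β_Renshaw = 0.02858 / 0.02022 = 1.4135
β_P = Σ w_i β_i = 0.14×1.5742 + 0.30×0.4862 + 0.22×0.4604 + 0.34×1.4135 = 0.9481
MRP = 4.34% − 0.95% = 3.39%
E(R_P) = R_f + β_P × MRP = 0.95% + 0.9481 × 3.39% = 4.16%

4.16%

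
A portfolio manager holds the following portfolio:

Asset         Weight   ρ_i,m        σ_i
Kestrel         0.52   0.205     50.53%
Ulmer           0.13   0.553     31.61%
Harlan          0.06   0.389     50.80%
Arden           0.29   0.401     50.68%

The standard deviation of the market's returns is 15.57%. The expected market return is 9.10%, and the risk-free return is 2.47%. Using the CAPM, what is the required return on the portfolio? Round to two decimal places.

8.75%

β_Kestrel = 0.205 × 50.53% / 15.57% = 0.6653
β_Ulmer = 0.553 × 31.61% / 15.57% = 1.1227
β_Harlan = 0.389 × 50.80% / 15.57% = 1.2692
β_Arden = 0.401 × 50.68% / 15.57% = 1.3052
β_P = Σ w_i β_i = 0.52×0.6653 + 0.13×1.1227 + 0.06×1.2692 + 0.29×1.3052 = 0.9466
MRP = 9.10% − 2.47% = 6.63%
E(R_P) = R_f + β_P × MRP = 2.47% + 0.9466 × 6.63% = 8.75%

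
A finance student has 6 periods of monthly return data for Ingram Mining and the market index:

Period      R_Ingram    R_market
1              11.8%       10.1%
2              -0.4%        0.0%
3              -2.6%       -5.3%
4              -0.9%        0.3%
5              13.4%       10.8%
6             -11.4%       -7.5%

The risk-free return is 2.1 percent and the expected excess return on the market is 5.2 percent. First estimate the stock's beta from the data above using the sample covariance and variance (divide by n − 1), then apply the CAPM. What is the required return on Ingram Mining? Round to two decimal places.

Mean R_i = (11.8 − 0.4 − 2.6 − 0.9 + 13.4 − 11.4) / 6 = 1.6500%
Mean R_m = (10.1 + 0.0 − 5.3 + 0.3 + 10.8 − 7.5) / 6 = 1.4000%
Σ(R_i − R̄_i)(R_m − R̄_m) = 349.0500  ⇒  Cov = 349.0500 / 5 = 69.8100
Σ(R_m − R̄_m)² = 291.3200  ⇒  Var(R_m) = 291.3200 / 5 = 58.2640
β = Cov / Var(R_m) = 69.8100 / 58.2640 = 1.1982
E(R) = R_f + β × MRP = 2.1% + 1.1982 × 5.2% = 8.33%

8.33%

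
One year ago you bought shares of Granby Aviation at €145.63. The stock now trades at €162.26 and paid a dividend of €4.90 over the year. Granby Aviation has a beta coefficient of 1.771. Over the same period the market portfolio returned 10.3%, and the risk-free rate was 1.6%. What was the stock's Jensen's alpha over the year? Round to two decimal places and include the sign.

Realised HPR = (P1 + D1 − P0) / P0 = (162.26 + 4.90 − 145.63) / 145.63 = 21.53 / 145.63 = 14.7840%
MRP = 10.3% − 1.6% = 8.70%
CAPM required = R_f + β·MRP = 1.6% + 1.771 × 8.7% = 17.0077%
α = realised − required = 14.7840% − 17.0077% = -2.22%

-2.22%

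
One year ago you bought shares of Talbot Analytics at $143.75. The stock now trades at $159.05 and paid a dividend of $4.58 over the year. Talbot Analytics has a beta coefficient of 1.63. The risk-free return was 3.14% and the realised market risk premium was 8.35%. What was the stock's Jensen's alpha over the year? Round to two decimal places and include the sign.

Realised HPR = (P1 + D1 − P0) / P0 = (159.05 + 4.58 − 143.75) / 143.75 = 19.88 / 143.75 = 13.8296%
CAPM required = R_f + β·MRP = 3.14% + 1.63 × 8.35% = 16.7505%
α = realised − required = 13.8296% − 16.7505% = -2.92%

-2.92%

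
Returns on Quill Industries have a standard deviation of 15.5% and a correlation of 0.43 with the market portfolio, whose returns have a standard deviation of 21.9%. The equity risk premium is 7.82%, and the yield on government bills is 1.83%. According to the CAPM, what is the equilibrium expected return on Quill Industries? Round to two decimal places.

4.21%

β = ρ × σ_i / σ_m = 0.43 × 15.5% / 21.9% = 0.3043
E(R) = 1.83% + 0.3043 × 7.82% = 4.21%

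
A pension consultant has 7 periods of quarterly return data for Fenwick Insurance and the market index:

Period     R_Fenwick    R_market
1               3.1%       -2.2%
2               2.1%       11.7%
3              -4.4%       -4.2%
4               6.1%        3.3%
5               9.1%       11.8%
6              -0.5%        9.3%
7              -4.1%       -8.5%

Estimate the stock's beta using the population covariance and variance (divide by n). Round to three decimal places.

Mean R_i = (3.1 + 2.1 − 4.4 + 6.1 + 9.1 − 0.5 − 4.1) / 7 = 1.6286%
Mean R_m = (-2.2 + 11.7 − 4.2 + 3.3 + 11.8 + 9.3 − 8.5) / 7 = 3.0286%
Σ(R_i − R̄_i)(R_m − R̄_m) = 159.4143  ⇒  Cov = 159.4143 / 7 = 22.7735
Σ(R_m − R̄_m)² = 404.0343  ⇒  Var(R_m) = 404.0343 / 7 = 57.7192
β = Cov / Var(R_m) = 22.7735 / 57.7192 = 0.3946

0.395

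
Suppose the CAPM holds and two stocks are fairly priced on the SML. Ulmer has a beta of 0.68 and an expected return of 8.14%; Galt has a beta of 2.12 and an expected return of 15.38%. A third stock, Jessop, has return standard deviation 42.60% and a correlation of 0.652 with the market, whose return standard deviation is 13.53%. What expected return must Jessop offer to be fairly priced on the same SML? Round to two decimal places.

15.04%

MRP = (15.38% − 8.14%) / (2.12 − 0.68) = 5.0278%
R_f = 8.14% − 0.68 × 5.0278% = 4.7211%
β_Jessop = ρ·σ_i/σ_m = 0.652 × 42.60 / 13.53 = 2.0529
E(R_Jessop) = R_f + β × MRP = 4.7211% + 2.0529 × 5.0278% = 15.04%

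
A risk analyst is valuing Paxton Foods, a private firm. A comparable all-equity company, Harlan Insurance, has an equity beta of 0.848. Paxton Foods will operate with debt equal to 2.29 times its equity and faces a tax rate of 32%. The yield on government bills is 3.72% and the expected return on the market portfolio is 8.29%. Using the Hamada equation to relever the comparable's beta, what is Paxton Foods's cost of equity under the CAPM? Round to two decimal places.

β_L = β_U × [1 + (1 − t)(D/E)] = 0.848 × [1 + (1 − 0.32) × 2.29]
    = 0.848 × [1 + 0.68 × 2.29] = 0.848 × 2.5572 = 2.1685
MRP = 8.29% − 3.72% = 4.57%
E(R) = R_f + β_L × MRP = 3.72% + 2.1685 × 4.57% = 13.63%

13.63%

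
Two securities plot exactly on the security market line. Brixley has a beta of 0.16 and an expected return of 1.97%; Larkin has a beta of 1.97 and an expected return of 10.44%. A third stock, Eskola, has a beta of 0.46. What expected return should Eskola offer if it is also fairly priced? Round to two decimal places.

3.37%

MRP (SML slope) = (10.44% − 1.97%) / (1.97 − 0.16) = 8.47% / 1.81 = 4.6796%
R_f (intercept) = 1.97% − 0.16 × 4.6796% = 1.2213%
E(R_Eskola) = R_f + β × MRP = 1.2213% + 0.46 × 4.6796% = 3.37%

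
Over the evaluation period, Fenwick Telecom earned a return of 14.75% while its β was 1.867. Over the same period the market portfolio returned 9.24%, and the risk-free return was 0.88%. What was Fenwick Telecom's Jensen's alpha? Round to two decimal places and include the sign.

Market excess return = 9.24% − 0.88% = 8.36%
CAPM benchmark = R_f + β(R_m − R_f) = 0.88% + 1.867 × 8.36% = 16.48812%
α = actual − benchmark = 14.75% − 16.48812% = -1.74%

-1.74%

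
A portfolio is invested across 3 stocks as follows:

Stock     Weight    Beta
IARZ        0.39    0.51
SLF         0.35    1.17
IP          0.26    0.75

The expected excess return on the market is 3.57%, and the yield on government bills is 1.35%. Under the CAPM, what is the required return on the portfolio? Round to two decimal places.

4.22%

β_P = Σ w_i β_i = 0.39×0.51 + 0.35×1.17 + 0.26×0.75 = 0.8034
E(R_P) = R_f + β_P × MRP = 1.35% + 0.8034 × 3.57% = 4.22%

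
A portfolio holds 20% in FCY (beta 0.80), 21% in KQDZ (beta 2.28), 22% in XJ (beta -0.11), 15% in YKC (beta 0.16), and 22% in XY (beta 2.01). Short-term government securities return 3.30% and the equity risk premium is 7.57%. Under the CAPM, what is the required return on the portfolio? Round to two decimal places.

β_P = Σ w_i β_i = 0.20×0.80 + 0.21×2.28 + 0.22×-0.11 + 0.15×0.16 + 0.22×2.01 = 1.0808
E(R_P) = R_f + β_P × MRP = 3.30% + 1.0808 × 7.57% = 11.48%

11.48%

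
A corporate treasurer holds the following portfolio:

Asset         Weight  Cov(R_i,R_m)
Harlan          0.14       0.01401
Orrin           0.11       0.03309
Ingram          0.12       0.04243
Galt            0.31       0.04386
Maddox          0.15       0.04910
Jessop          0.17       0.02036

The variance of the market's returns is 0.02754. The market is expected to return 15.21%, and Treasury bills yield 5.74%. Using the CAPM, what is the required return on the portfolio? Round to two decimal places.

17.82%

β_Harlan = 0.01401 / 0.02754 = 0.5087
β_Orrin = 0.03309 / 0.02754 = 1.2015
β_Ingram = 0.04243 / 0.02754 = 1.5407
β_Galt = 0.04386 / 0.02754 = 1.5926
β_Maddox = 0.04910 / 0.02754 = 1.7829
β_Jessop = 0.02036 / 0.02754 = 0.7393
β_P = Σ w_i β_i = 0.14×0.5087 + 0.11×1.2015 + 0.12×1.5407 + 0.31×1.5926 + 0.15×1.7829 + 0.17×0.7393 = 1.2751
MRP = 15.21% − 5.74% = 9.47%
E(R_P) = R_f + β_P × MRP = 5.74% + 1.2751 × 9.47% = 17.82%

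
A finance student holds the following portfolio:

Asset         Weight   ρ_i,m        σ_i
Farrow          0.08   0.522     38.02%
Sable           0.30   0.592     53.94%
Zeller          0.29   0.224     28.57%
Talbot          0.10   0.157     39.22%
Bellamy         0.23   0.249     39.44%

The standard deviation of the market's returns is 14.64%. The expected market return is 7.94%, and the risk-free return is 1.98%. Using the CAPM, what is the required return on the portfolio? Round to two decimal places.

β_Farrow = 0.522 × 38.02% / 14.64% = 1.3556
β_Sable = 0.592 × 53.94% / 14.64% = 2.1812
β_Zeller = 0.224 × 28.57% / 14.64% = 0.4371
β_Talbot = 0.157 × 39.22% / 14.64% = 0.4206
β_Bellamy = 0.249 × 39.44% / 14.64% = 0.6708
β_P = Σ w_i β_i = 0.08×1.3556 + 0.30×2.1812 + 0.29×0.4371 + 0.10×0.4206 + 0.23×0.6708 = 1.0859
MRP = 7.94% − 1.98% = 5.96%
E(R_P) = R_f + β_P × MRP = 1.98% + 1.0859 × 5.96% = 8.45%

8.45%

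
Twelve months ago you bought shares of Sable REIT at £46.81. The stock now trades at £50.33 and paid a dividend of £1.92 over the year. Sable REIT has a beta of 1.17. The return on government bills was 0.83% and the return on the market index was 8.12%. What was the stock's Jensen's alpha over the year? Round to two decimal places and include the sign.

Realised HPR = (P1 + D1 − P0) / P0 = (50.33 + 1.92 − 46.81) / 46.81 = 5.44 / 46.81 = 11.6214%
MRP = 8.12% − 0.83% = 7.29%
CAPM required = R_f + β·MRP = 0.83% + 1.17 × 7.29% = 9.3593%
α = realised − required = 11.6214% − 9.3593% = +2.26%

+2.26%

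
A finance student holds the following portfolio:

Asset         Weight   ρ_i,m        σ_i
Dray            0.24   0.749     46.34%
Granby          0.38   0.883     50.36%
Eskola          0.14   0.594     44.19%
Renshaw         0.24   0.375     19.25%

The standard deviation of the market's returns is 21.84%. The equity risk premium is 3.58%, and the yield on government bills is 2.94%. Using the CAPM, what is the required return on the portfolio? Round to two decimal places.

7.96%

β_Dray = 0.749 × 46.34% / 21.84% = 1.5892
β_Granby = 0.883 × 50.36% / 21.84% = 2.0361
β_Eskola = 0.594 × 44.19% / 21.84% = 1.2019
β_Renshaw = 0.375 × 19.25% / 21.84% = 0.3305
β_P = Σ w_i β_i = 0.24×1.5892 + 0.38×2.0361 + 0.14×1.2019 + 0.24×0.3305 = 1.4027
E(R_P) = R_f + β_P × MRP = 2.94% + 1.4027 × 3.58% = 7.96%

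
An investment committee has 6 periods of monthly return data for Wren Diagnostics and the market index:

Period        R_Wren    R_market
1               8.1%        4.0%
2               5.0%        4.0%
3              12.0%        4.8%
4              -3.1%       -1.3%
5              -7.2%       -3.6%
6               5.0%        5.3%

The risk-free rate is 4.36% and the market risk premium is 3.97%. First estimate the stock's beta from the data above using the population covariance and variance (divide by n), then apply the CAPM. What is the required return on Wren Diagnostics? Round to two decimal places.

Mean R_i = (8.1 + 5.0 + 12.0 − 3.1 − 7.2 + 5.0) / 6 = 3.3000%
Mean R_m = (4.0 + 4.0 + 4.8 − 1.3 − 3.6 + 5.3) / 6 = 2.2000%
Σ(R_i − R̄_i)(R_m − R̄_m) = 122.8900  ⇒  Cov = 122.8900 / 6 = 20.4817
Σ(R_m − R̄_m)² = 68.7400  ⇒  Var(R_m) = 68.7400 / 6 = 11.4567
β = Cov / Var(R_m) = 20.4817 / 11.4567 = 1.7877
E(R) = R_f + β × MRP = 4.36% + 1.7877 × 3.97% = 11.46%

11.46%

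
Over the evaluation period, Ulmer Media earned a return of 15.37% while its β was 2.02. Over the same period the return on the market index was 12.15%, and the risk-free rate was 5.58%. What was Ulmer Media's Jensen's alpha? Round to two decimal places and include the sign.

-3.48%

Market excess return = 12.15% − 5.58% = 6.57%
CAPM benchmark = R_f + β(R_m − R_f) = 5.58% + 2.02 × 6.57% = 18.8514%
α = actual − benchmark = 15.37% − 18.8514% = -3.48%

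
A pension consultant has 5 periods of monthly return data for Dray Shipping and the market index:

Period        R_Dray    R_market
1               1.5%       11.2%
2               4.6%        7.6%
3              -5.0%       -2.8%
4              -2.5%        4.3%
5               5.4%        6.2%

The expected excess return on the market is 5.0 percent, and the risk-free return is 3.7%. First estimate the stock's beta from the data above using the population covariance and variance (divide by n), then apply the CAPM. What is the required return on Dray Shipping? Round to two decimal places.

Mean R_i = (1.5 + 4.6 − 5.0 − 2.5 + 5.4) / 5 = 0.8000%
Mean R_m = (11.2 + 7.6 − 2.8 + 4.3 + 6.2) / 5 = 5.3000%
Σ(R_i − R̄_i)(R_m − R̄_m) = 67.2900  ⇒  Cov = 67.2900 / 5 = 13.4580
Σ(R_m − R̄_m)² = 107.5200  ⇒  Var(R_m) = 107.5200 / 5 = 21.5040
β = Cov / Var(R_m) = 13.4580 / 21.5040 = 0.6258
E(R) = R_f + β × MRP = 3.7% + 0.6258 × 5.0% = 6.83%

6.83%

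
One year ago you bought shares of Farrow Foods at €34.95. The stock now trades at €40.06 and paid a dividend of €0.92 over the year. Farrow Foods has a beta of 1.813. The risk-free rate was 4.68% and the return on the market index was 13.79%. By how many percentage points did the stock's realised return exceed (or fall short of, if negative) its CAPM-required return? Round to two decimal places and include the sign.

Realised HPR = (P1 + D1 − P0) / P0 = (40.06 + 0.92 − 34.95) / 34.95 = 6.03 / 34.95 = 17.2532%
MRP = 13.79% − 4.68% = 9.11%
CAPM required = R_f + β·MRP = 4.68% + 1.813 × 9.11% = 21.19643%
α = realised − required = 17.2532% − 21.19643% = -3.94%

-3.94%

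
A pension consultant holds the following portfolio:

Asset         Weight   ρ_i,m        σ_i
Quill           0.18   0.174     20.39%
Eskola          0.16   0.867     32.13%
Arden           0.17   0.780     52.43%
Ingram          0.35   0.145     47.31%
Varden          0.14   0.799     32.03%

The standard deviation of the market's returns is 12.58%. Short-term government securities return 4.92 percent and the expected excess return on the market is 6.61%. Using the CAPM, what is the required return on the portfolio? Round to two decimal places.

β_Quill = 0.174 × 20.39% / 12.58% = 0.2820
β_Eskola = 0.867 × 32.13% / 12.58% = 2.2144
β_Arden = 0.780 × 52.43% / 12.58% = 3.2508
β_Ingram = 0.145 × 47.31% / 12.58% = 0.5453
β_Varden = 0.799 × 32.03% / 12.58% = 2.0343
β_P = Σ w_i β_i = 0.18×0.2820 + 0.16×2.2144 + 0.17×3.2508 + 0.35×0.5453 + 0.14×2.0343 = 1.4334
E(R_P) = R_f + β_P × MRP = 4.92% + 1.4334 × 6.61% = 14.39%

14.39%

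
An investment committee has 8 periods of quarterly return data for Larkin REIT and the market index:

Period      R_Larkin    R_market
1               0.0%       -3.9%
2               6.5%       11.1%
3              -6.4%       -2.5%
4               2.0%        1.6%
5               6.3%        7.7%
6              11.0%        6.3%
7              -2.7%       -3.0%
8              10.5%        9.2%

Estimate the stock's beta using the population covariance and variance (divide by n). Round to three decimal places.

0.888

Mean R_i = (0.0 + 6.5 − 6.4 + 2.0 + 6.3 + 11.0 − 2.7 + 10.5) / 8 = 3.4000%
Mean R_m = (-3.9 + 11.1 − 2.5 + 1.6 + 7.7 + 6.3 − 3.0 + 9.2) / 8 = 3.3125%
Σ(R_i − R̄_i)(R_m − R̄_m) = 223.7600  ⇒  Cov = 223.7600 / 8 = 27.9700
Σ(R_m − R̄_m)² = 252.0688  ⇒  Var(R_m) = 252.0688 / 8 = 31.5086
β = Cov / Var(R_m) = 27.9700 / 31.5086 = 0.8877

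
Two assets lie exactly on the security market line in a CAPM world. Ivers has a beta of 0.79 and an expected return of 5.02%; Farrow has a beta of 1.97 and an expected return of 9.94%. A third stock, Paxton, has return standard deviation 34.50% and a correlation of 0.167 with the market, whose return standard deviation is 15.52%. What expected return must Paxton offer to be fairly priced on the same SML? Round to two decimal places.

MRP = (9.94% − 5.02%) / (1.97 − 0.79) = 4.1695%
R_f = 5.02% − 0.79 × 4.1695% = 1.7261%
β_Paxton = ρ·σ_i/σ_m = 0.167 × 34.50 / 15.52 = 0.3712
E(R_Paxton) = R_f + β × MRP = 1.7261% + 0.3712 × 4.1695% = 3.27%

3.27%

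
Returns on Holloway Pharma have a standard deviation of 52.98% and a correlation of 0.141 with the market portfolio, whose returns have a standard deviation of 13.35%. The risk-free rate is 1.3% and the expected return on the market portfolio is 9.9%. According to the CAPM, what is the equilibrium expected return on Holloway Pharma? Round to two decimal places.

β = ρ × σ_i / σ_m = 0.141 × 52.98% / 13.35% = 0.5596
MRP = 9.9% − 1.3% = 8.60%
E(R) = 1.3% + 0.5596 × 8.6% = 6.11%

6.11%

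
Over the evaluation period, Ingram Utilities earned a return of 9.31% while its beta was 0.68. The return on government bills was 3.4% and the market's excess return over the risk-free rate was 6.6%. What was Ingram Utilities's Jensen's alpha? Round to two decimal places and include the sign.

CAPM benchmark = R_f + β(R_m − R_f) = 3.4% + 0.68 × 6.6% = 7.8880%
α = actual − benchmark = 9.31% − 7.8880% = +1.42%

+1.42%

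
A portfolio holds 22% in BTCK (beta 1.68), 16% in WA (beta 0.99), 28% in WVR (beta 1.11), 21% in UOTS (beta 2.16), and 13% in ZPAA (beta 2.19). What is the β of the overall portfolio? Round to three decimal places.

β_P = Σ w_i β_i = 0.22×1.68 + 0.16×0.99 + 0.28×1.11 + 0.21×2.16 + 0.13×2.19 = 1.5771

1.577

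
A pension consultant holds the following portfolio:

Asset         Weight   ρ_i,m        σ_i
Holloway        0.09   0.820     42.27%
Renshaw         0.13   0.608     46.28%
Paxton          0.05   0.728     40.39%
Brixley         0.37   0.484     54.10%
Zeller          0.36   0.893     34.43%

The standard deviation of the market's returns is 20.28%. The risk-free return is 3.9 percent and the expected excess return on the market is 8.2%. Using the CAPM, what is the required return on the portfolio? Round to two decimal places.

β_Holloway = 0.820 × 42.27% / 20.28% = 1.7091
β_Renshaw = 0.608 × 46.28% / 20.28% = 1.3875
β_Paxton = 0.728 × 40.39% / 20.28% = 1.4499
β_Brixley = 0.484 × 54.10% / 20.28% = 1.2911
β_Zeller = 0.893 × 34.43% / 20.28% = 1.5161
β_P = Σ w_i β_i = 0.09×1.7091 + 0.13×1.3875 + 0.05×1.4499 + 0.37×1.2911 + 0.36×1.5161 = 1.4302
E(R_P) = R_f + β_P × MRP = 3.9% + 1.4302 × 8.2% = 15.63%

15.63%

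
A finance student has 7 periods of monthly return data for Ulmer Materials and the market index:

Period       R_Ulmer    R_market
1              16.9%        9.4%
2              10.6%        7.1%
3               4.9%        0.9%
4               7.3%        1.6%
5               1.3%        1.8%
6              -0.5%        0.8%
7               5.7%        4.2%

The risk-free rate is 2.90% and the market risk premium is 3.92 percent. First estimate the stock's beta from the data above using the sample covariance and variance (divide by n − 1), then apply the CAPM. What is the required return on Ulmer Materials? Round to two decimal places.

8.95%

Mean R_i = (16.9 + 10.6 + 4.9 + 7.3 + 1.3 − 0.5 + 5.7) / 7 = 6.6000%
Mean R_m = (9.4 + 7.1 + 0.9 + 1.6 + 1.8 + 0.8 + 4.2) / 7 = 3.6857%
Σ(R_i − R̄_i)(R_m − R̄_m) = 105.8100  ⇒  Cov = 105.8100 / 6 = 17.6350
Σ(R_m − R̄_m)² = 68.5686  ⇒  Var(R_m) = 68.5686 / 6 = 11.4281
β = Cov / Var(R_m) = 17.6350 / 11.4281 = 1.5431
E(R) = R_f + β × MRP = 2.90% + 1.5431 × 3.92% = 8.95%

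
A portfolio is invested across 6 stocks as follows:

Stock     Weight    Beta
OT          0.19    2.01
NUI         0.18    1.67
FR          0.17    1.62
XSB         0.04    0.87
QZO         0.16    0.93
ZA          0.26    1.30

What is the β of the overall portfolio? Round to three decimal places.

β_P = Σ w_i β_i = 0.19×2.01 + 0.18×1.67 + 0.17×1.62 + 0.04×0.87 + 0.16×0.93 + 0.26×1.30 = 1.4795

1.480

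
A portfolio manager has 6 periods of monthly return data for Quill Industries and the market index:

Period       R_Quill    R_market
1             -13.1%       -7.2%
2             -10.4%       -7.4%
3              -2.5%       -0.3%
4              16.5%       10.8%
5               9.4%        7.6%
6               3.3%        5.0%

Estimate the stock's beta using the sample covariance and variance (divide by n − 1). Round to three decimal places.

Mean R_i = (-13.1 − 10.4 − 2.5 + 16.5 + 9.4 + 3.3) / 6 = 0.5333%
Mean R_m = (-7.2 − 7.4 − 0.3 + 10.8 + 7.6 + 5.0) / 6 = 1.4167%
Σ(R_i − R̄_i)(R_m − R̄_m) = 433.6367  ⇒  Cov = 433.6367 / 5 = 86.7273
Σ(R_m − R̄_m)² = 294.0483  ⇒  Var(R_m) = 294.0483 / 5 = 58.8097
β = Cov / Var(R_m) = 86.7273 / 58.8097 = 1.4747

1.475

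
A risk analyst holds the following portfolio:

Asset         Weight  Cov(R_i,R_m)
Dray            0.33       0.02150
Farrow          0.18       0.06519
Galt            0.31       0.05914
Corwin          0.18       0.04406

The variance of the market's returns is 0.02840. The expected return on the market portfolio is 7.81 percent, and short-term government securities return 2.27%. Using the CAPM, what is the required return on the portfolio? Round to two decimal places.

β_Dray = 0.02150 / 0.02840 = 0.7570
β_Farrow = 0.06519 / 0.02840 = 2.2954
β_Galt = 0.05914 / 0.02840 = 2.0824
β_Corwin = 0.04406 / 0.02840 = 1.5514
β_P = Σ w_i β_i = 0.33×0.7570 + 0.18×2.2954 + 0.31×2.0824 + 0.18×1.5514 = 1.5878
MRP = 7.81% − 2.27% = 5.54%
E(R_P) = R_f + β_P × MRP = 2.27% + 1.5878 × 5.54% = 11.07%

11.07%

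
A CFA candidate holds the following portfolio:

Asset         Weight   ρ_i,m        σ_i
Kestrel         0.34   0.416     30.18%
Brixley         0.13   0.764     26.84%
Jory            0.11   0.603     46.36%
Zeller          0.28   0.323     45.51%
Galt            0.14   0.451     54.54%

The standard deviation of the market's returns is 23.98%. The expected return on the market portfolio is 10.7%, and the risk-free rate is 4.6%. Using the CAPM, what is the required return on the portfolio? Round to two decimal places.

9.07%

β_Kestrel = 0.416 × 30.18% / 23.98% = 0.5236
β_Brixley = 0.764 × 26.84% / 23.98% = 0.8551
β_Jory = 0.603 × 46.36% / 23.98% = 1.1658
β_Zeller = 0.323 × 45.51% / 23.98% = 0.6130
β_Galt = 0.451 × 54.54% / 23.98% = 1.0258
β_P = Σ w_i β_i = 0.34×0.5236 + 0.13×0.8551 + 0.11×1.1658 + 0.28×0.6130 + 0.14×1.0258 = 0.7327
MRP = 10.7% − 4.6% = 6.10%
E(R_P) = R_f + β_P × MRP = 4.6% + 0.7327 × 6.1% = 9.07%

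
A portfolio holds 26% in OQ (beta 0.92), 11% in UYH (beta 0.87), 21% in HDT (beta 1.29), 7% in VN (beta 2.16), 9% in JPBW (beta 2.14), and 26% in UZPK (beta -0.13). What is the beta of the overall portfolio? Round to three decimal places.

0.916

β_P = Σ w_i β_i = 0.26×0.92 + 0.11×0.87 + 0.21×1.29 + 0.07×2.16 + 0.09×2.14 + 0.26×-0.13 = 0.9158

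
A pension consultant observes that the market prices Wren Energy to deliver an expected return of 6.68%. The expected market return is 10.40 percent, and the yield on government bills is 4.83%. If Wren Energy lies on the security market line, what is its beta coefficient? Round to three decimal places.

0.332

MRP = 10.40% − 4.83% = 5.57%
β = (E(R) − R_f) / MRP = (6.68% − 4.83%) / 5.57% = 1.85% / 5.57% = 0.332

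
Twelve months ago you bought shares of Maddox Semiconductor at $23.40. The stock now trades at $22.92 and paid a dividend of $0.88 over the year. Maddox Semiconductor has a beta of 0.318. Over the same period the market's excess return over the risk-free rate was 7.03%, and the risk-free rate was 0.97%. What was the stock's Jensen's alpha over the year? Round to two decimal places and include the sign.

-1.50%

Realised HPR = (P1 + D1 − P0) / P0 = (22.92 + 0.88 − 23.40) / 23.40 = 0.40 / 23.40 = 1.7094%
CAPM required = R_f + β·MRP = 0.97% + 0.318 × 7.03% = 3.20554%
α = realised − required = 1.7094% − 3.20554% = -1.50%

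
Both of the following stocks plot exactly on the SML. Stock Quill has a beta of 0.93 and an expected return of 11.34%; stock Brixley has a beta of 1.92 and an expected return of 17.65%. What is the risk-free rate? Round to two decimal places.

Both satisfy E(R) = R_f + β·MRP, so the slope of the SML is
MRP = (17.65% − 11.34%) / (1.92 − 0.93) = 6.31% / 0.99 = 6.3737%
R_f = E(R_Quill) − β_Quill·MRP = 11.34% − 0.93 × 6.3737% = 5.4125%

5.41%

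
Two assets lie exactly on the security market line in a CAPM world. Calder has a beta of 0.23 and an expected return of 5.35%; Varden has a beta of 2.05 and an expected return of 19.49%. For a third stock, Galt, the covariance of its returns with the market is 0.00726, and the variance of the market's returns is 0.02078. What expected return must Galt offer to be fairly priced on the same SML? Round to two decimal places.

6.28%

MRP = (19.49% − 5.35%) / (2.05 − 0.23) = 7.7692%
R_f = 5.35% − 0.23 × 7.7692% = 3.5631%
β_Galt = Cov / Var(R_m) = 0.00726 / 0.02078 = 0.3494
E(R_Galt) = R_f + β × MRP = 3.5631% + 0.3494 × 7.7692% = 6.28%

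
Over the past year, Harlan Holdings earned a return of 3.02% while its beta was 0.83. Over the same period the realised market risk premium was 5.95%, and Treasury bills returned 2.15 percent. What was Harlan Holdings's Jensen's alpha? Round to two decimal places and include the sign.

CAPM benchmark = R_f + β(R_m − R_f) = 2.15% + 0.83 × 5.95% = 7.0885%
α = actual − benchmark = 3.02% − 7.0885% = -4.07%

-4.07%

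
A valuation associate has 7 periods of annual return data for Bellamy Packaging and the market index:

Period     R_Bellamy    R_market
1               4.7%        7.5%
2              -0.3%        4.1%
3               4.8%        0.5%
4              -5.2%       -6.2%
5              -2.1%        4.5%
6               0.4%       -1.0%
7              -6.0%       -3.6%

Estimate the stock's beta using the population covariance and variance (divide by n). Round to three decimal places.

0.591

Mean R_i = (4.7 − 0.3 + 4.8 − 5.2 − 2.1 + 0.4 − 6.0) / 7 = -0.5286%
Mean R_m = (7.5 + 4.1 + 0.5 − 6.2 + 4.5 − 1.0 − 3.6) / 7 = 0.8286%
Σ(R_i − R̄_i)(R_m − R̄_m) = 83.4757  ⇒  Cov = 83.4757 / 7 = 11.9251
Σ(R_m − R̄_m)² = 141.1543  ⇒  Var(R_m) = 141.1543 / 7 = 20.1649
β = Cov / Var(R_m) = 11.9251 / 20.1649 = 0.5914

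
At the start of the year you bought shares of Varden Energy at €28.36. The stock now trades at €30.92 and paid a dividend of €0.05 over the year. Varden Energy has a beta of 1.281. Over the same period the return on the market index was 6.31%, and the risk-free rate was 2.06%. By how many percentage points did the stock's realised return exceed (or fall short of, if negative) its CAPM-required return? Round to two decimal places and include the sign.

Realised HPR = (P1 + D1 − P0) / P0 = (30.92 + 0.05 − 28.36) / 28.36 = 2.61 / 28.36 = 9.2031%
MRP = 6.31% − 2.06% = 4.25%
CAPM required = R_f + β·MRP = 2.06% + 1.281 × 4.25% = 7.50425%
α = realised − required = 9.2031% − 7.50425% = +1.70%

+1.70%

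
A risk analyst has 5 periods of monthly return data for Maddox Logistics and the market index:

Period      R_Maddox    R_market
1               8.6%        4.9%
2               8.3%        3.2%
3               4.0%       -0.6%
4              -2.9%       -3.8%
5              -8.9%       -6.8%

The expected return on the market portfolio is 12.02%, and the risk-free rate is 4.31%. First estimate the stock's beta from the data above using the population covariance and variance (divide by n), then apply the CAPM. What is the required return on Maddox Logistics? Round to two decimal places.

16.16%

Mean R_i = (8.6 + 8.3 + 4.0 − 2.9 − 8.9) / 5 = 1.8200%
Mean R_m = (4.9 + 3.2 − 0.6 − 3.8 − 6.8) / 5 = -0.6200%
Σ(R_i − R̄_i)(R_m − R̄_m) = 143.4820  ⇒  Cov = 143.4820 / 5 = 28.6964
Σ(R_m − R̄_m)² = 93.3680  ⇒  Var(R_m) = 93.3680 / 5 = 18.6736
β = Cov / Var(R_m) = 28.6964 / 18.6736 = 1.5367
MRP = 12.02% − 4.31% = 7.71%
E(R) = R_f + β × MRP = 4.31% + 1.5367 × 7.71% = 16.16%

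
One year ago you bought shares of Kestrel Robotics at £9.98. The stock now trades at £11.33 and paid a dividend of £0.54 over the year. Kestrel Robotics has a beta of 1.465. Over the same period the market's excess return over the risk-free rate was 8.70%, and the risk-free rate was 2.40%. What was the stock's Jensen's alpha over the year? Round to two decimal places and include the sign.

Realised HPR = (P1 + D1 − P0) / P0 = (11.33 + 0.54 − 9.98) / 9.98 = 1.89 / 9.98 = 18.9379%
CAPM required = R_f + β·MRP = 2.40% + 1.465 × 8.70% = 15.14550%
α = realised − required = 18.9379% − 15.14550% = +3.79%

+3.79%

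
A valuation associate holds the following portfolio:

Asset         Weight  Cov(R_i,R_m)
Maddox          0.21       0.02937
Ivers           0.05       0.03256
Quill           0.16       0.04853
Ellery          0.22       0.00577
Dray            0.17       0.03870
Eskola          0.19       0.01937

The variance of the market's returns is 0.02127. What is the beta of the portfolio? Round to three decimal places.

1.274

β_Maddox = 0.02937 / 0.02127 = 1.3808
β_Ivers = 0.03256 / 0.02127 = 1.5308
β_Quill = 0.04853 / 0.02127 = 2.2816
β_Ellery = 0.00577 / 0.02127 = 0.2713
β_Dray = 0.03870 / 0.02127 = 1.8195
β_Eskola = 0.01937 / 0.02127 = 0.9107
β_P = Σ w_i β_i = 0.21×1.3808 + 0.05×1.5308 + 0.16×2.2816 + 0.22×0.2713 + 0.17×1.8195 + 0.19×0.9107 = 1.2736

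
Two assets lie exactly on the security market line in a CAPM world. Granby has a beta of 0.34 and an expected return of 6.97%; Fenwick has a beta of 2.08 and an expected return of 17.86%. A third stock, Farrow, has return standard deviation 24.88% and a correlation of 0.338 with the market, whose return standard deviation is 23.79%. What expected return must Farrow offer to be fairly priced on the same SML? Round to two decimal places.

MRP = (17.86% − 6.97%) / (2.08 − 0.34) = 6.2586%
R_f = 6.97% − 0.34 × 6.2586% = 4.8421%
β_Farrow = ρ·σ_i/σ_m = 0.338 × 24.88 / 23.79 = 0.3535
E(R_Farrow) = R_f + β × MRP = 4.8421% + 0.3535 × 6.2586% = 7.05%

7.05%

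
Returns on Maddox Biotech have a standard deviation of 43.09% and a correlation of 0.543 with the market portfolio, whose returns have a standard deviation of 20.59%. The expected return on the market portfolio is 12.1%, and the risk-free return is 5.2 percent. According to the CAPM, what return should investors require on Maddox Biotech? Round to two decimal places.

β = ρ × σ_i / σ_m = 0.543 × 43.09% / 20.59% = 1.1364
MRP = 12.1% − 5.2% = 6.90%
E(R) = 5.2% + 1.1364 × 6.9% = 13.04%

13.04%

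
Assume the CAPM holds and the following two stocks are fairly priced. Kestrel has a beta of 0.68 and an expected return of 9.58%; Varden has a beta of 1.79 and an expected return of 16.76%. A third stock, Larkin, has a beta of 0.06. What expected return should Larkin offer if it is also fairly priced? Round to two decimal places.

5.57%

MRP (SML slope) = (16.76% − 9.58%) / (1.79 − 0.68) = 7.18% / 1.11 = 6.4685%
R_f (intercept) = 9.58% − 0.68 × 6.4685% = 5.1814%
E(R_Larkin) = R_f + β × MRP = 5.1814% + 0.06 × 6.4685% = 5.57%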